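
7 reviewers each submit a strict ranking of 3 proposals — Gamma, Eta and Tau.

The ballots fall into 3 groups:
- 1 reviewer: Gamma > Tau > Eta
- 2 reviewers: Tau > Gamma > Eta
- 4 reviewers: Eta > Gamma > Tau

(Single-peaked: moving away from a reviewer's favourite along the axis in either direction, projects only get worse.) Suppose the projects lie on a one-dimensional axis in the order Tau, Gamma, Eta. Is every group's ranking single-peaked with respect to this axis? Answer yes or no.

yes

Axis positions: Tau=1, Gamma=2, Eta=3.
Group 1 (peak Gamma at position 2): ranking walks positions 2-1-3, expanding outward from the peak — single-peaked.
Group 2 (peak Tau at position 1): ranking walks positions 1-2-3, expanding outward from the peak — single-peaked.
Group 3 (peak Eta at position 3): ranking walks positions 3-2-1, expanding outward from the peak — single-peaked.
Every ranking is single-peaked on this axis.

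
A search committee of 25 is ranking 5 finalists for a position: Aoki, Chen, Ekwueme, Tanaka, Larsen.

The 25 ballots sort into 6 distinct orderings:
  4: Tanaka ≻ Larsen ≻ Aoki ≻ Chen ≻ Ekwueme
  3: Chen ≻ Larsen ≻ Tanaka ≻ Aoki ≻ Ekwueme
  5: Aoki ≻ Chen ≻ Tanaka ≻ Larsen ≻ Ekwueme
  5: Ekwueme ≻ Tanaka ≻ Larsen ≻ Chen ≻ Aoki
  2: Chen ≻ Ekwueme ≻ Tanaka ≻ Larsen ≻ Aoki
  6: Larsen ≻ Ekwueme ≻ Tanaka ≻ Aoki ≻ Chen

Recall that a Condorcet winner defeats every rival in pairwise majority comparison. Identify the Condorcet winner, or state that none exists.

Head-to-head results (25 committee members):
Aoki vs Chen: 15 to 10, Aoki.
Aoki–Ekwueme: Ekwueme 13–12.
Aoki–Tanaka: Tanaka 20–5.
Aoki vs Larsen: Aoki preferred on 5 ballots; Larsen wins 20–5.
Chen vs Ekwueme: Chen wins 14–11.
Chen vs Tanaka: Tanaka, 15–10.
Chen–Larsen: Larsen 15–10.
Ekwueme vs Tanaka: Ekwueme, 13–12.
Ekwueme vs Larsen: Larsen, 18–7.
Tanaka vs Larsen: Tanaka, 16–9.
Every candidate loses at least once (Aoki loses to Ekwueme; Chen loses to Aoki; Ekwueme loses to Chen; Tanaka loses to Ekwueme; Larsen loses to Tanaka). The majority relation contains the cycle Aoki beats Chen beats Ekwueme beats Aoki, so there is no Condorcet winner.

none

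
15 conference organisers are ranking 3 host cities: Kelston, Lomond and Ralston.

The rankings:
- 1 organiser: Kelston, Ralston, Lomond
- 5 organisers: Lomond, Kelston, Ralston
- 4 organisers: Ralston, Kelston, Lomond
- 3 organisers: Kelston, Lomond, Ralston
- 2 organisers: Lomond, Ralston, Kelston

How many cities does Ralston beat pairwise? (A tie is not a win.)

0

Ralston against each rival (15 organisers):
Ralston vs Kelston: Ralston preferred on 4+2 = 6 ballots; Kelston wins 9–6.
Ralston vs Lomond: Lomond wins 10–5.
Ralston beats no one; loses to Kelston, Lomond — 0 pairwise wins.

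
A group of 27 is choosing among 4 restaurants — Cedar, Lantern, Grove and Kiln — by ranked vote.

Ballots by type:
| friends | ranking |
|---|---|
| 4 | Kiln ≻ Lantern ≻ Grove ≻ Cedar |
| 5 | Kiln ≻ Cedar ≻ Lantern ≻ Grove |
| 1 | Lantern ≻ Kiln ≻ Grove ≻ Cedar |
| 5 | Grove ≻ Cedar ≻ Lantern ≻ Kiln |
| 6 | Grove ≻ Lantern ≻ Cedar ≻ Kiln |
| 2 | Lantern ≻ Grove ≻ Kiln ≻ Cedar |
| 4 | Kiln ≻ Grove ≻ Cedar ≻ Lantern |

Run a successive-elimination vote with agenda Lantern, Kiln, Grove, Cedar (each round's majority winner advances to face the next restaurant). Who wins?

Round 1: Lantern vs Kiln — 14–13, Lantern advances.
Round 2: Lantern vs Grove — 12–15, Grove advances.
Round 3: Grove vs Cedar — 22–5, Grove advances.
The agenda winner is Grove.

Grove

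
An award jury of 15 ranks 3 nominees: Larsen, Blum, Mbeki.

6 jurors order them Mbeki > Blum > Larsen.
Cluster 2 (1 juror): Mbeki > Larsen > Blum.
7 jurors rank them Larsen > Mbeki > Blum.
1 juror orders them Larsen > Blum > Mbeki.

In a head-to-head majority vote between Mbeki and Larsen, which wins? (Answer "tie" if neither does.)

Larsen

Ballots ranking Mbeki above Larsen: 6 + 1 = 7.
Ballots ranking Larsen above Mbeki: 15 − 7 = 8.
Larsen wins the head-to-head 8–7.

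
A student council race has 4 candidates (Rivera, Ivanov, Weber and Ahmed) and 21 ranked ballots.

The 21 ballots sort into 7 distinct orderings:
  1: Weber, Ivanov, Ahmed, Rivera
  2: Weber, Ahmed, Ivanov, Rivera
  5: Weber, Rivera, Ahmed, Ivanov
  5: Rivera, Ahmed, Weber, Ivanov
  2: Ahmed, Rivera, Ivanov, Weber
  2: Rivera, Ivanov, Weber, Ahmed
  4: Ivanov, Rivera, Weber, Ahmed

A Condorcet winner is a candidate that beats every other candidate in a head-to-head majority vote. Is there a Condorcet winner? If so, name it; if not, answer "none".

Rivera

Pairwise majorities:
Rivera vs Ivanov: 5+5+2+2 = 14 for Rivera, 7 for Ivanov — Rivera by 14–7.
Rivera vs Weber: 13 to 8, Rivera.
Rivera vs Ahmed: Rivera, 16–5.
Ivanov vs Weber: Ivanov is ranked higher on 2+2+4 = 8 ballots, Weber on 13. Weber wins 13–8.
Ivanov vs Ahmed: Ahmed wins 14–7.
Weber–Ahmed: Weber 14–7.
Rivera defeats every rival head-to-head and is the Condorcet winner.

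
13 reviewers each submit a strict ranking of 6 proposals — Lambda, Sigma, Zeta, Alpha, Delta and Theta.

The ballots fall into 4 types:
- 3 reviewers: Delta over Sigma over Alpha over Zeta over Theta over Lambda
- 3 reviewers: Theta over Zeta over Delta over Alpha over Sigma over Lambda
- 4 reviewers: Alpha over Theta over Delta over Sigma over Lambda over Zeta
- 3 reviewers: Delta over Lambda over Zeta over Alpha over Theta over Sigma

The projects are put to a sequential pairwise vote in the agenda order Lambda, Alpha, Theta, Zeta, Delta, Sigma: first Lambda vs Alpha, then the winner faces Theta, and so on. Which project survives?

Delta

Round 1: Lambda vs Alpha — 3–10, Alpha advances.
Round 2: Alpha vs Theta — 10–3, Alpha advances.
Round 3: Alpha vs Zeta — 7–6, Alpha advances.
Round 4: Alpha vs Delta — 4–9, Delta advances.
Round 5: Delta vs Sigma — 13–0, Delta advances.
Delta survives the agenda.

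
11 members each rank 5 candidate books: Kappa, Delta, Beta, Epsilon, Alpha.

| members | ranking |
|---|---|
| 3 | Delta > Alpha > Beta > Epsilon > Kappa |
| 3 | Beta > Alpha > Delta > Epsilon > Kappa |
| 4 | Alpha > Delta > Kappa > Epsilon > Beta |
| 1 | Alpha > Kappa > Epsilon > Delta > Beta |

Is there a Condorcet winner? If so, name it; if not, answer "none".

Alpha

Pairwise majorities:
Kappa vs Delta: 1 for Kappa, 10 for Delta — Delta by 10–1.
Kappa vs Beta: Kappa is ranked higher on 4+1 = 5 ballots, Beta on 6. Beta wins 6–5.
Kappa vs Epsilon: 4+1 = 5 for Kappa, 6 for Epsilon — Epsilon by 6–5.
Kappa vs Alpha: 0 to 11, Alpha.
Delta vs Beta: 8 to 3, Delta.
Delta vs Epsilon: Delta is ranked higher on 3+3+4 = 10 ballots, Epsilon on 1. Delta wins 10–1.
Delta vs Alpha: 3 to 8, Alpha.
Beta vs Epsilon: Beta is ranked higher on 3+3 = 6 ballots, Epsilon on 5. Beta wins 6–5.
Beta vs Alpha: 3 for Beta, 8 for Alpha — Alpha by 8–3.
Epsilon vs Alpha: Epsilon is ranked higher on 0 ballots, Alpha on 11. Alpha wins 11–0.
Alpha defeats every rival head-to-head and is the Condorcet winner.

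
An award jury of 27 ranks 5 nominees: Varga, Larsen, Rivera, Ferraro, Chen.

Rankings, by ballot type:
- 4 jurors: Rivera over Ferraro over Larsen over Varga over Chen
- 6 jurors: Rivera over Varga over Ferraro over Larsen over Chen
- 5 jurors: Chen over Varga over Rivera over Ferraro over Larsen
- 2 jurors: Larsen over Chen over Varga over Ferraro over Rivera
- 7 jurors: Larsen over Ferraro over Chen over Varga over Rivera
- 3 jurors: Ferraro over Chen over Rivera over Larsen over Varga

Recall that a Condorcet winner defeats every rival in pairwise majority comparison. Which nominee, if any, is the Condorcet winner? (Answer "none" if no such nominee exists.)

Head-to-head results (27 jurors):
Varga vs Larsen: 11 to 16, Larsen.
Varga vs Rivera: 5+2+7 = 14 for Varga, 13 for Rivera — Varga by 14–13.
Varga vs Ferraro: Varga is ranked higher on 6+5+2 = 13 ballots, Ferraro on 14. Ferraro wins 14–13.
Varga vs Chen: Varga is ranked higher on 4+6 = 10 ballots, Chen on 17. Chen wins 17–10.
Larsen vs Rivera: Larsen is ranked higher on 2+7 = 9 ballots, Rivera on 18. Rivera wins 18–9.
Larsen vs Ferraro: 9 to 18, Ferraro.
Larsen vs Chen: Larsen is ranked higher on 4+6+2+7 = 19 ballots, Chen on 8. Larsen wins 19–8.
Rivera vs Ferraro: 15 to 12, Rivera.
Rivera vs Chen: Rivera preferred on 4+6 = 10 ballots; Chen wins 17–10.
Ferraro vs Chen: Ferraro preferred on 4+6+7+3 = 20 ballots; Ferraro wins 20–7.
Every nominee loses at least once (Varga loses to Larsen; Larsen loses to Rivera; Rivera loses to Varga; Ferraro loses to Rivera; Chen loses to Larsen). The majority relation contains the cycle Varga > Rivera > Larsen > Varga, so there is no Condorcet winner.

none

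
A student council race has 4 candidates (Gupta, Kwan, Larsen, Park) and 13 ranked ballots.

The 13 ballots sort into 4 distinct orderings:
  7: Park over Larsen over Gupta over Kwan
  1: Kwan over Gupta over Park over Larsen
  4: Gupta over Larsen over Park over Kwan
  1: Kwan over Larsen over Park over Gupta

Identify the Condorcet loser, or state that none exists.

Head-to-head results (13 voters):
Gupta vs Kwan: 7+4 = 11 for Gupta, 2 for Kwan — Gupta by 11–2.
Gupta vs Larsen: 5 to 8, Larsen.
Gupta vs Park: Gupta is ranked higher on 1+4 = 5 ballots, Park on 8. Park wins 8–5.
Kwan vs Larsen: 2 to 11, Larsen.
Kwan vs Park: 2 to 11, Park.
Larsen vs Park: Park, 8–5.
Kwan loses to every other candidate — it is the Condorcet loser.

Kwan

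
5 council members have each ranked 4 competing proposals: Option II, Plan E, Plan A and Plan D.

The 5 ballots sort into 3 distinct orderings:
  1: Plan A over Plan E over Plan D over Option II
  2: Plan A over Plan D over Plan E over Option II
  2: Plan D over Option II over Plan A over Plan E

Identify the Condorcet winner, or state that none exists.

Plan A

Pairwise majorities:
Option II vs Plan E: Option II is ranked higher on 2 ballots, Plan E on 3. Plan E wins 3–2.
Option II vs Plan A: 2 for Option II, 3 for Plan A — Plan A by 3–2.
Option II vs Plan D: 0 to 5, Plan D.
Plan E vs Plan A: 0 for Plan E, 5 for Plan A — Plan A by 5–0.
Plan E vs Plan D: 1 to 4, Plan D.
Plan A vs Plan D: Plan A preferred on 1+2 = 3 ballots; Plan A wins 3–2.
Only Plan A has no losses; Plan A is the Condorcet winner.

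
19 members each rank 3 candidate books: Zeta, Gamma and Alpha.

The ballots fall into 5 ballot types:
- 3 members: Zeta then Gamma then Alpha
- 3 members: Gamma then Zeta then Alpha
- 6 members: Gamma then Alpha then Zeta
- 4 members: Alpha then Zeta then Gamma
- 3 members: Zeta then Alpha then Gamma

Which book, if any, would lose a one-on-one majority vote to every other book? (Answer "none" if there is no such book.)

none

Head-to-head results (19 members):
Zeta–Gamma: Zeta 10–9.
Zeta–Alpha: Alpha 10–9.
Gamma vs Alpha: Gamma is ranked higher on 3+3+6 = 12 ballots, Alpha on 7. Gamma wins 12–7.
No book is winless: Zeta beats Gamma; Gamma beats Alpha; Alpha beats Zeta. There is no Condorcet loser.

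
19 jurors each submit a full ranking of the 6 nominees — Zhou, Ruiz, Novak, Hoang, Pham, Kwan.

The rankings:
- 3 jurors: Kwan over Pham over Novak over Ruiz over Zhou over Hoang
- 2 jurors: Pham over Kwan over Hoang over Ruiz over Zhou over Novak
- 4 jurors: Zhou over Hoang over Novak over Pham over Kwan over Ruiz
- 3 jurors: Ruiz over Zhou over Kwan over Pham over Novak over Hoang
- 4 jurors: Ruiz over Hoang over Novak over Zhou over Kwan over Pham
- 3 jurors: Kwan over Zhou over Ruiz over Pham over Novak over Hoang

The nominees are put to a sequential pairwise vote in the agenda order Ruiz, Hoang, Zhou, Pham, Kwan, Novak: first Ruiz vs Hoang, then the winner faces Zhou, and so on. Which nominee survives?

Round 1: Ruiz vs Hoang — 13–6, Ruiz advances.
Round 2: Ruiz vs Zhou — 12–7, Ruiz advances.
Round 3: Ruiz vs Pham — 10–9, Ruiz advances.
Round 4: Ruiz vs Kwan — 7–12, Kwan advances.
Round 5: Kwan vs Novak — 11–8, Kwan advances.
Kwan survives the agenda.

Kwan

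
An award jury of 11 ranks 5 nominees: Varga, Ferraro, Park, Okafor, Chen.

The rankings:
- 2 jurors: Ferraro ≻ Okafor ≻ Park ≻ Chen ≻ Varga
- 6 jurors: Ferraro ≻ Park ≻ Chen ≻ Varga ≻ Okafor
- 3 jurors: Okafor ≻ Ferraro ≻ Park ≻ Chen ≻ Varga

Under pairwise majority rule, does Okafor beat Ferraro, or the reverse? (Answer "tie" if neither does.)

Ballots ranking Okafor above Ferraro: 3.
Ballots ranking Ferraro above Okafor: 11 − 3 = 8.
Ferraro wins the head-to-head 8–3.

Ferraro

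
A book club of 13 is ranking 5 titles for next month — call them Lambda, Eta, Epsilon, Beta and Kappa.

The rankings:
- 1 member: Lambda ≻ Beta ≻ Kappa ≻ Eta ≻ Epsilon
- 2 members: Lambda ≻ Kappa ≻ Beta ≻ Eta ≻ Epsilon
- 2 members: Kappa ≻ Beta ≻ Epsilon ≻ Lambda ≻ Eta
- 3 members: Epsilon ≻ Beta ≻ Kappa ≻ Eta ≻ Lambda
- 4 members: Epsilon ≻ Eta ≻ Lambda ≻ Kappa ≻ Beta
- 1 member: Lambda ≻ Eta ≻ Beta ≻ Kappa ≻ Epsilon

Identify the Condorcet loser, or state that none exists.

none

Head-to-head results (13 members):
Lambda vs Eta: Lambda preferred on 1+2+2+1 = 6 ballots; Eta wins 7–6.
Lambda vs Epsilon: Lambda preferred on 1+2+1 = 4 ballots; Epsilon wins 9–4.
Lambda vs Beta: Lambda, 8–5.
Lambda–Kappa: Lambda 8–5.
Eta vs Epsilon: Epsilon wins 9–4.
Eta vs Beta: Eta is ranked higher on 4+1 = 5 ballots, Beta on 8. Beta wins 8–5.
Eta vs Kappa: Kappa wins 8–5.
Epsilon vs Beta: 3+4 = 7 for Epsilon, 6 for Beta — Epsilon by 7–6.
Epsilon–Kappa: Epsilon 7–6.
Beta vs Kappa: 5 to 8, Kappa.
Each book has at least one pairwise win (Lambda beats Beta; Eta beats Lambda; Epsilon beats Lambda; Beta beats Eta; Kappa beats Eta) — no Condorcet loser.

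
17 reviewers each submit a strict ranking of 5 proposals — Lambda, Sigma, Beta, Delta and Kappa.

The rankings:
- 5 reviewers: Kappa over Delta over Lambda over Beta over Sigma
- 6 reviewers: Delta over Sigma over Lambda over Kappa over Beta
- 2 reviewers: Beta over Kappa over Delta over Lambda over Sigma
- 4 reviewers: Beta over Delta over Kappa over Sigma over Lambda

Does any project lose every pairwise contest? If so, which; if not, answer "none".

Pairwise majorities:
Lambda vs Sigma: Sigma, 10–7.
Lambda–Beta: Lambda 11–6.
Lambda vs Delta: Delta wins 17–0.
Lambda vs Kappa: Kappa wins 11–6.
Sigma vs Beta: Sigma is ranked higher on 6 ballots, Beta on 11. Beta wins 11–6.
Sigma vs Delta: Delta wins 17–0.
Sigma vs Kappa: Kappa wins 11–6.
Beta vs Delta: Beta preferred on 2+4 = 6 ballots; Delta wins 11–6.
Beta vs Kappa: 2+4 = 6 for Beta, 11 for Kappa — Kappa by 11–6.
Delta vs Kappa: Delta is ranked higher on 6+4 = 10 ballots, Kappa on 7. Delta wins 10–7.
No project is winless: Lambda beats Beta; Sigma beats Lambda; Beta beats Sigma; Delta beats Lambda; Kappa beats Lambda. There is no Condorcet loser.

none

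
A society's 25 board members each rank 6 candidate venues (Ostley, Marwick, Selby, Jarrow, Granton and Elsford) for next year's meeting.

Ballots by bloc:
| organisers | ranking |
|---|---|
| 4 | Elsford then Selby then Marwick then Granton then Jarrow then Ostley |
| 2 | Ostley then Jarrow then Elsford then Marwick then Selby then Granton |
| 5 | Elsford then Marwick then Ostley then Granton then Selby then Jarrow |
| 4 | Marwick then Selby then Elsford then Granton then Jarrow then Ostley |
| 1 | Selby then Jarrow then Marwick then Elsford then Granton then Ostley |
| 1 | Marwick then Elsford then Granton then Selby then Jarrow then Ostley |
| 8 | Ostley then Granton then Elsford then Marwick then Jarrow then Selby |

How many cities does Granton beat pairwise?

Granton against each rival (25 organisers):
Granton vs Ostley: 4+4+1+1 = 10 for Granton, 15 for Ostley — Ostley by 15–10.
Granton vs Marwick: Marwick wins 17–8.
Granton–Selby: Granton 14–11.
Granton vs Jarrow: Granton wins 22–3.
Granton vs Elsford: Granton preferred on 8 ballots; Elsford wins 17–8.
Granton beats Selby, Jarrow; loses to Ostley, Marwick, Elsford — 2 pairwise wins.

2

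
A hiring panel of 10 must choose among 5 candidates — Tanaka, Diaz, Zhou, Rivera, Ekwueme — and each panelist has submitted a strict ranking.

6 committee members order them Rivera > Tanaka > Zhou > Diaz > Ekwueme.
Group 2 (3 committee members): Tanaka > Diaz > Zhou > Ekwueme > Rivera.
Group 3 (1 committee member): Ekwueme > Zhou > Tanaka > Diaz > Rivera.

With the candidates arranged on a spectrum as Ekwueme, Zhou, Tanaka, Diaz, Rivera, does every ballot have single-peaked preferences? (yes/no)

Axis positions: Ekwueme=1, Zhou=2, Tanaka=3, Diaz=4, Rivera=5.
Group 1: ranking walks positions 5-3-2-4-1; Tanaka is ranked above Diaz even though Diaz lies between Tanaka and the peak Rivera on the axis — preferences dip and rise again. Not single-peaked.
Group 2 (peak Tanaka at position 3): ranking walks positions 3-4-2-1-5, expanding outward from the peak — single-peaked.
Group 3 (peak Ekwueme at position 1): ranking walks positions 1-2-3-4-5, expanding outward from the peak — single-peaked.
Group 1 violates single-peakedness, so the profile is not single-peaked on this axis.

no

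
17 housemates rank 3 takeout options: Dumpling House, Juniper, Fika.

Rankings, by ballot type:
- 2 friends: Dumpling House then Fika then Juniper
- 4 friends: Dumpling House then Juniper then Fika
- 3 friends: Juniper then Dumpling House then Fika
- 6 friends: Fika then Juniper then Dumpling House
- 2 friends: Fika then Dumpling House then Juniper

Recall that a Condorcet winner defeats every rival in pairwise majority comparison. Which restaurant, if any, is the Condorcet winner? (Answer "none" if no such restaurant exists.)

none

Pairwise majorities:
Dumpling House vs Juniper: Juniper wins 9–8.
Dumpling House–Fika: Dumpling House 9–8.
Juniper vs Fika: Fika, 10–7.
Each restaurant drops at least one matchup (Dumpling House loses to Juniper; Juniper loses to Fika; Fika loses to Dumpling House); the cycle Dumpling House → Fika → Juniper → Dumpling House rules out a Condorcet winner.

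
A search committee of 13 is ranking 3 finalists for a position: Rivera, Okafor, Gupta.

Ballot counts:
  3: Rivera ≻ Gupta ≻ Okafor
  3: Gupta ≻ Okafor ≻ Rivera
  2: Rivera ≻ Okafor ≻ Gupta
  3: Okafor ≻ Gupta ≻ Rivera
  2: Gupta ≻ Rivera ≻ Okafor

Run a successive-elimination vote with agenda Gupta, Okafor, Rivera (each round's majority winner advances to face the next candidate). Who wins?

Round 1: Gupta vs Okafor — 8–5, Gupta advances.
Round 2: Gupta vs Rivera — 8–5, Gupta advances.
The agenda winner is Gupta.

Gupta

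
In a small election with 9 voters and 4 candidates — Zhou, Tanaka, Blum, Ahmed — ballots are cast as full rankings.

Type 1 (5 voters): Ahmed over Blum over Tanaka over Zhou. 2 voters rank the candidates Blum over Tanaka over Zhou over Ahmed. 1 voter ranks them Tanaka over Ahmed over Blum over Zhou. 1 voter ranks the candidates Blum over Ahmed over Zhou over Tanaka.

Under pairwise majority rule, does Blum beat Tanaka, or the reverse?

Ballots ranking Blum above Tanaka: 5 + 2 + 1 = 8.
Ballots ranking Tanaka above Blum: 9 − 8 = 1.
Blum wins the head-to-head 8–1.

Blum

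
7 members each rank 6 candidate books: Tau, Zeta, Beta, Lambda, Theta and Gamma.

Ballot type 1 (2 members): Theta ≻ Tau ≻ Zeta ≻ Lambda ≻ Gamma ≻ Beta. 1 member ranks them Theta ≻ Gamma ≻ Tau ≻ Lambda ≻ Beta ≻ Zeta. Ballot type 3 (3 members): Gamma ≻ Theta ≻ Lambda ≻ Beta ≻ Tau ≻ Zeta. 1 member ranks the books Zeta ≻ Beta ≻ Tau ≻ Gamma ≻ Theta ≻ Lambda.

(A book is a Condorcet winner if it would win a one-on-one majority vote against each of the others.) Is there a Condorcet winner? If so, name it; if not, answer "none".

Gamma

Pairwise majorities:
Tau vs Zeta: Tau is ranked higher on 2+1+3 = 6 ballots, Zeta on 1. Tau wins 6–1.
Tau vs Beta: 2+1 = 3 for Tau, 4 for Beta — Beta by 4–3.
Tau vs Lambda: 2+1+1 = 4 for Tau, 3 for Lambda — Tau by 4–3.
Tau vs Theta: Tau preferred on 1 ballot; Theta wins 6–1.
Tau vs Gamma: 3 to 4, Gamma.
Zeta vs Beta: 2+1 = 3 for Zeta, 4 for Beta — Beta by 4–3.
Zeta vs Lambda: 2+1 = 3 for Zeta, 4 for Lambda — Lambda by 4–3.
Zeta vs Theta: Zeta preferred on 1 ballot; Theta wins 6–1.
Zeta vs Gamma: 2+1 = 3 for Zeta, 4 for Gamma — Gamma by 4–3.
Beta vs Lambda: 1 to 6, Lambda.
Beta vs Theta: 1 to 6, Theta.
Beta vs Gamma: 1 for Beta, 6 for Gamma — Gamma by 6–1.
Lambda vs Theta: Lambda is ranked higher on 0 ballots, Theta on 7. Theta wins 7–0.
Lambda vs Gamma: 2 to 5, Gamma.
Theta vs Gamma: 2+1 = 3 for Theta, 4 for Gamma — Gamma by 4–3.
Only Gamma has no losses; Gamma is the Condorcet winner.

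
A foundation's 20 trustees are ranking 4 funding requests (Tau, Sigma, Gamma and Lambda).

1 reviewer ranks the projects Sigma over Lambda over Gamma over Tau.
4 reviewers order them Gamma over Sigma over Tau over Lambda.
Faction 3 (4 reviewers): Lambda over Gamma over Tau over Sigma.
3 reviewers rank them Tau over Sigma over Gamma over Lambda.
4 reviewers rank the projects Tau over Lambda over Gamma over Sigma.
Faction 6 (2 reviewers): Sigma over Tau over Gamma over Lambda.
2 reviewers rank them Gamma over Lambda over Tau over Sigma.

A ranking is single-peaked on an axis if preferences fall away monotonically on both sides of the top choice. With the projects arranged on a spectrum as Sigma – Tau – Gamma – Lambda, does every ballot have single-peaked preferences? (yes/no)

Axis positions: Sigma=1, Tau=2, Gamma=3, Lambda=4.
Faction 1: ranking walks positions 1-4-3-2; Lambda is ranked above Tau even though Tau lies between Lambda and the peak Sigma on the axis — preferences dip and rise again. Not single-peaked.
Faction 2: ranking walks positions 3-1-2-4; Sigma is ranked above Tau even though Tau lies between Sigma and the peak Gamma on the axis — preferences dip and rise again. Not single-peaked.
Faction 3 (peak Lambda at position 4): ranking walks positions 4-3-2-1, expanding outward from the peak — single-peaked.
Faction 4 (peak Tau at position 2): ranking walks positions 2-1-3-4, expanding outward from the peak — single-peaked.
Faction 5: ranking walks positions 2-4-3-1; Lambda is ranked above Gamma even though Gamma lies between Lambda and the peak Tau on the axis — preferences dip and rise again. Not single-peaked.
Faction 6 (peak Sigma at position 1): ranking walks positions 1-2-3-4, expanding outward from the peak — single-peaked.
Faction 7 (peak Gamma at position 3): ranking walks positions 3-4-2-1, expanding outward from the peak — single-peaked.
Faction 1 violates single-peakedness, so the profile is not single-peaked on this axis.

no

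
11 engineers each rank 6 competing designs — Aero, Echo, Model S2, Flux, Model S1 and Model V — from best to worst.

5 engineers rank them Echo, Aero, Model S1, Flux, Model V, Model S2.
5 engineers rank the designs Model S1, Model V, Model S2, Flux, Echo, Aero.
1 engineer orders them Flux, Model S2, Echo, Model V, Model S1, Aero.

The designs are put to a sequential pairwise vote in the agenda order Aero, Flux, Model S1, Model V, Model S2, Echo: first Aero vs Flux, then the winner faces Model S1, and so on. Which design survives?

Echo

Round 1: Aero vs Flux — 5–6, Flux advances.
Round 2: Flux vs Model S1 — 1–10, Model S1 advances.
Round 3: Model S1 vs Model V — 10–1, Model S1 advances.
Round 4: Model S1 vs Model S2 — 10–1, Model S1 advances.
Round 5: Model S1 vs Echo — 5–6, Echo advances.
The agenda winner is Echo.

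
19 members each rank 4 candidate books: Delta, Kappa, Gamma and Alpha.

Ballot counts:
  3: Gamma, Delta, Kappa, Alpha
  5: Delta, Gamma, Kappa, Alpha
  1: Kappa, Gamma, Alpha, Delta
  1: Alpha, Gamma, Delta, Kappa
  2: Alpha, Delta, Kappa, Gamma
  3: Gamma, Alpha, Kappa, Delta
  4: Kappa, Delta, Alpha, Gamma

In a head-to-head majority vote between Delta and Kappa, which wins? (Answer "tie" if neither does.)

Delta

Ballots ranking Delta above Kappa: 3 + 5 + 1 + 2 = 11.
Ballots ranking Kappa above Delta: 19 − 11 = 8.
Delta wins the head-to-head 11–8.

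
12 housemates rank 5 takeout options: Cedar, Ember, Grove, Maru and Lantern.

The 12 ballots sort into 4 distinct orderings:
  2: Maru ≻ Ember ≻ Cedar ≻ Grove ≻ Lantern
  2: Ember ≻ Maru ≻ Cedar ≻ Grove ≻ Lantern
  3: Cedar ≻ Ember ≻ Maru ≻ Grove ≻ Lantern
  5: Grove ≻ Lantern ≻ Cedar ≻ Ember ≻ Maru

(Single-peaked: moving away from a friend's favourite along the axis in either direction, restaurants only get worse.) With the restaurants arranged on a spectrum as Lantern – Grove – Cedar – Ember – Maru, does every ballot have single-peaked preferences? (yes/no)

yes

Axis positions: Lantern=1, Grove=2, Cedar=3, Ember=4, Maru=5.
Faction 1 (peak Maru at position 5): ranking walks positions 5-4-3-2-1, expanding outward from the peak — single-peaked.
Faction 2 (peak Ember at position 4): ranking walks positions 4-5-3-2-1, expanding outward from the peak — single-peaked.
Faction 3 (peak Cedar at position 3): ranking walks positions 3-4-5-2-1, expanding outward from the peak — single-peaked.
Faction 4 (peak Grove at position 2): ranking walks positions 2-1-3-4-5, expanding outward from the peak — single-peaked.
Every ranking is single-peaked on this axis.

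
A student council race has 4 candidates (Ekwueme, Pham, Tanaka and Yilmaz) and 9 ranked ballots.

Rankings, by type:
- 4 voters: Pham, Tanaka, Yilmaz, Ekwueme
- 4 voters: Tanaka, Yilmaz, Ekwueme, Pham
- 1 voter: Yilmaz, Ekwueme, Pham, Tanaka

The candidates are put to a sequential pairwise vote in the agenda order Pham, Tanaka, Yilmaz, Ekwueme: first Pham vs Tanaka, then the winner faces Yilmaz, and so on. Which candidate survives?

Round 1: Pham vs Tanaka — 5–4, Pham advances.
Round 2: Pham vs Yilmaz — 4–5, Yilmaz advances.
Round 3: Yilmaz vs Ekwueme — 9–0, Yilmaz advances.
The agenda winner is Yilmaz.

Yilmaz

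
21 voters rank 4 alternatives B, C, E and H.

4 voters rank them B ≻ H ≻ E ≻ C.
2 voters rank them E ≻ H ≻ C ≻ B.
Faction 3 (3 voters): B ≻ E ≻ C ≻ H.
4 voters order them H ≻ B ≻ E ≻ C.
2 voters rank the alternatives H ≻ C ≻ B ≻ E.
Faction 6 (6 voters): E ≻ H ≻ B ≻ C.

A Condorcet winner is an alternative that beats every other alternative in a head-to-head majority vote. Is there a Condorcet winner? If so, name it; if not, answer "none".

none

Head-to-head results (21 voters):
B–C: B 17–4.
B vs E: B, 13–8.
B vs H: H, 14–7.
C vs E: E wins 19–2.
C–H: H 18–3.
E vs H: E, 11–10.
Each alternative drops at least one matchup (B loses to H; C loses to B; E loses to B; H loses to E); the cycle B beats E beats H beats B rules out a Condorcet winner.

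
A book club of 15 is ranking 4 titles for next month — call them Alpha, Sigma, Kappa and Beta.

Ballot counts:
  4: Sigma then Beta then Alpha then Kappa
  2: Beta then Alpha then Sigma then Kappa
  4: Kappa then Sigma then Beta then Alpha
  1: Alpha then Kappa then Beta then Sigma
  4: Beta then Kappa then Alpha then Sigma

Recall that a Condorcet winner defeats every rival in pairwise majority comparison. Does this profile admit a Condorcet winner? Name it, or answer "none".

Check each pair by majority over 15 ballots:
Alpha vs Sigma: Sigma wins 8–7.
Alpha vs Kappa: Kappa wins 8–7.
Alpha vs Beta: Beta wins 14–1.
Sigma vs Kappa: Kappa, 9–6.
Sigma vs Beta: Sigma wins 8–7.
Kappa–Beta: Beta 10–5.
Each book drops at least one matchup (Alpha loses to Sigma; Sigma loses to Kappa; Kappa loses to Beta; Beta loses to Sigma); the cycle Sigma > Beta > Kappa > Sigma rules out a Condorcet winner.

none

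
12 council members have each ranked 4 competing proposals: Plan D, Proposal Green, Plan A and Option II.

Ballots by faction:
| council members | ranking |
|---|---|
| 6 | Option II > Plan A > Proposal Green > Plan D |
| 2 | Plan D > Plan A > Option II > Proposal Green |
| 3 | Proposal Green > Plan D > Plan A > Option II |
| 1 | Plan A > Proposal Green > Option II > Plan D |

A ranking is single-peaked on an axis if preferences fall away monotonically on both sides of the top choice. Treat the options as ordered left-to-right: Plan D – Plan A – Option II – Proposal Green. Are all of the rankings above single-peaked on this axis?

no

Axis positions: Plan D=1, Plan A=2, Option II=3, Proposal Green=4.
Faction 1 (peak Option II at position 3): ranking walks positions 3-2-4-1, expanding outward from the peak — single-peaked.
Faction 2 (peak Plan D at position 1): ranking walks positions 1-2-3-4, expanding outward from the peak — single-peaked.
Faction 3: ranking walks positions 4-1-2-3; Plan D is ranked above Option II even though Option II lies between Plan D and the peak Proposal Green on the axis — preferences dip and rise again. Not single-peaked.
Faction 4: ranking walks positions 2-4-3-1; Proposal Green is ranked above Option II even though Option II lies between Proposal Green and the peak Plan A on the axis — preferences dip and rise again. Not single-peaked.
Faction 3 violates single-peakedness, so the profile is not single-peaked on this axis.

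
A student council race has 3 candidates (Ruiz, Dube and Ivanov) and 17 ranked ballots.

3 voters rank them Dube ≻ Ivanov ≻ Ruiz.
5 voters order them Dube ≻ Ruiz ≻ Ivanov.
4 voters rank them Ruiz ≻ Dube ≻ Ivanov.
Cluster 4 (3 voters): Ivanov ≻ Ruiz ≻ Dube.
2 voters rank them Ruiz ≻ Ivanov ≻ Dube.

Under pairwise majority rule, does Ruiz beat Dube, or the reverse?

Ruiz

Ballots ranking Ruiz above Dube: 4 + 3 + 2 = 9.
Ballots ranking Dube above Ruiz: 17 − 9 = 8.
Ruiz wins the head-to-head 9–8.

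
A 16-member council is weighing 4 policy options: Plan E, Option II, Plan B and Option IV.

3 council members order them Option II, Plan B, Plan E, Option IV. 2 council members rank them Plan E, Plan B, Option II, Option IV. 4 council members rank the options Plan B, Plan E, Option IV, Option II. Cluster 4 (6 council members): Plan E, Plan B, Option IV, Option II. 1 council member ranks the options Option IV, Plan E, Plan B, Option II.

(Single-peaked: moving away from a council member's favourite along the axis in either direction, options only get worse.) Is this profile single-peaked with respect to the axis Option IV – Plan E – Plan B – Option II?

yes

Axis positions: Option IV=1, Plan E=2, Plan B=3, Option II=4.
Cluster 1 (peak Option II at position 4): ranking walks positions 4-3-2-1, expanding outward from the peak — single-peaked.
Cluster 2 (peak Plan E at position 2): ranking walks positions 2-3-4-1, expanding outward from the peak — single-peaked.
Cluster 3 (peak Plan B at position 3): ranking walks positions 3-2-1-4, expanding outward from the peak — single-peaked.
Cluster 4 (peak Plan E at position 2): ranking walks positions 2-3-1-4, expanding outward from the peak — single-peaked.
Cluster 5 (peak Option IV at position 1): ranking walks positions 1-2-3-4, expanding outward from the peak — single-peaked.
Every ranking is single-peaked on this axis.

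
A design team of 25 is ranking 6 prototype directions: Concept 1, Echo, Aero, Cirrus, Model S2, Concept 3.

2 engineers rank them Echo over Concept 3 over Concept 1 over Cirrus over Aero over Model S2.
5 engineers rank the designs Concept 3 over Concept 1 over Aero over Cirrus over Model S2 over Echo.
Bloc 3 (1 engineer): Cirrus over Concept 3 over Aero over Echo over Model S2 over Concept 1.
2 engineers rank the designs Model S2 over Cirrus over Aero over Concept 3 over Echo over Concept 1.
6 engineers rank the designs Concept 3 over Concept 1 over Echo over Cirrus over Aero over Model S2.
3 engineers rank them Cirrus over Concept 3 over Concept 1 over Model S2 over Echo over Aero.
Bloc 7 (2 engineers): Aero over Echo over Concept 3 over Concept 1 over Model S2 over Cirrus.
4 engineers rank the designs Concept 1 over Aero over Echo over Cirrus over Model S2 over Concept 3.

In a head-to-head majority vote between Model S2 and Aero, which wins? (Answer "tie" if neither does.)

Aero

Ballots ranking Model S2 above Aero: 2 + 3 = 5.
Ballots ranking Aero above Model S2: 25 − 5 = 20.
Aero wins the head-to-head 20–5.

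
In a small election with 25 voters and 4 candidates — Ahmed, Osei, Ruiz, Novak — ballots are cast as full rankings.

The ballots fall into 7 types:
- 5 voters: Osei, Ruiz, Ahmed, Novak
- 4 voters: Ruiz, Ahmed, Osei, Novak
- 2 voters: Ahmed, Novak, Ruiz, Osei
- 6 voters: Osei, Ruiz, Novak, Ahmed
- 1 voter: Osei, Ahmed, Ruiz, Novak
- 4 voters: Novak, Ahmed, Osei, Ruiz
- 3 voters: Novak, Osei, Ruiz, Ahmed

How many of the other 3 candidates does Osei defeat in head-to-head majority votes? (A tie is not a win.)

3

Osei against each rival (25 voters):
Osei vs Ahmed: Osei wins 15–10.
Osei vs Ruiz: Osei, 19–6.
Osei vs Novak: 16 to 9, Osei.
Osei beats Ahmed, Ruiz, Novak — 3 pairwise wins.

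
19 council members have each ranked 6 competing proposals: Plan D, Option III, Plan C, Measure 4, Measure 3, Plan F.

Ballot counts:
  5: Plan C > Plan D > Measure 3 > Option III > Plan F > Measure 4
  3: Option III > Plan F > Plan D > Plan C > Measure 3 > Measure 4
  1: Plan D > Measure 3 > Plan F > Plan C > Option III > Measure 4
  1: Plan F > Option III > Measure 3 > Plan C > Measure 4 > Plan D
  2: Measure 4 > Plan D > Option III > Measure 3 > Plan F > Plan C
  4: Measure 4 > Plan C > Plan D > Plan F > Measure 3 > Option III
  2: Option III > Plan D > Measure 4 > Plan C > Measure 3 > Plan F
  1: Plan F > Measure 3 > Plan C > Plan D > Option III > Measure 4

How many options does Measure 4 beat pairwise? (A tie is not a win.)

0

Measure 4 against each rival (19 council members):
Measure 4–Plan D: Plan D 12–7.
Measure 4 vs Option III: 6 to 13, Option III.
Measure 4 vs Plan C: Plan C, 11–8.
Measure 4 vs Measure 3: Measure 3, 11–8.
Measure 4–Plan F: Plan F 11–8.
Measure 4 beats no one; loses to Plan D, Option III, Plan C, Measure 3, Plan F — 0 pairwise wins.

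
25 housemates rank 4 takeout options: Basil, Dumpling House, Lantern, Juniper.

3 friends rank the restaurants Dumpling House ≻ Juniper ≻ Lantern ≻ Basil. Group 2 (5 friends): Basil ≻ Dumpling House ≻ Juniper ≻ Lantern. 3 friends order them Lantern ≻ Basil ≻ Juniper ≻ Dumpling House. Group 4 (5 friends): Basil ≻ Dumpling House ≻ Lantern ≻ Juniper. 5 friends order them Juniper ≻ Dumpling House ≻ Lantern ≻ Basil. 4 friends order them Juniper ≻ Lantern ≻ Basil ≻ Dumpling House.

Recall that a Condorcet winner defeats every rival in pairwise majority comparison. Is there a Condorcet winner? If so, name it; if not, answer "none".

none

Check each pair by majority over 25 ballots:
Basil vs Dumpling House: 17 to 8, Basil.
Basil vs Lantern: Basil is ranked higher on 5+5 = 10 ballots, Lantern on 15. Lantern wins 15–10.
Basil vs Juniper: Basil preferred on 5+3+5 = 13 ballots; Basil wins 13–12.
Dumpling House vs Lantern: Dumpling House is ranked higher on 3+5+5+5 = 18 ballots, Lantern on 7. Dumpling House wins 18–7.
Dumpling House vs Juniper: Dumpling House is ranked higher on 3+5+5 = 13 ballots, Juniper on 12. Dumpling House wins 13–12.
Lantern vs Juniper: Lantern is ranked higher on 3+5 = 8 ballots, Juniper on 17. Juniper wins 17–8.
Each restaurant drops at least one matchup (Basil loses to Lantern; Dumpling House loses to Basil; Lantern loses to Dumpling House; Juniper loses to Basil); the cycle Basil → Dumpling House → Lantern → Basil rules out a Condorcet winner.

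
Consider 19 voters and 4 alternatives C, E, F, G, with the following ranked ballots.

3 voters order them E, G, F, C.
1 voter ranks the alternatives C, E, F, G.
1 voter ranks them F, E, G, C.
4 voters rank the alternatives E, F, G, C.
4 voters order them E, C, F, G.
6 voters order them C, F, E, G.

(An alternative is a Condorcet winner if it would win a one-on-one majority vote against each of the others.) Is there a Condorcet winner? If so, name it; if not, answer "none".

E

Head-to-head results (19 voters):
C vs E: C preferred on 1+6 = 7 ballots; E wins 12–7.
C vs F: C preferred on 1+4+6 = 11 ballots; C wins 11–8.
C vs G: 11 to 8, C.
E vs F: E preferred on 3+1+4+4 = 12 ballots; E wins 12–7.
E vs G: 19 to 0, E.
F vs G: F is ranked higher on 1+1+4+4+6 = 16 ballots, G on 3. F wins 16–3.
E defeats every rival head-to-head and is the Condorcet winner.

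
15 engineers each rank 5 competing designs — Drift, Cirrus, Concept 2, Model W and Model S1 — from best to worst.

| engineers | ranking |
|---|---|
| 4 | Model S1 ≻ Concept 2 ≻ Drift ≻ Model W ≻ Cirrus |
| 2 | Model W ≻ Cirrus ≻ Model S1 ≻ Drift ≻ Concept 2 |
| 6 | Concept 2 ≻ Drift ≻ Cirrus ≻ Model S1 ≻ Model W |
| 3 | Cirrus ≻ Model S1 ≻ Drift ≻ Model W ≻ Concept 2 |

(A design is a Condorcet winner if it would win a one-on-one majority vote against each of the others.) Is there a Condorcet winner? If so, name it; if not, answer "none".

Check each pair by majority over 15 ballots:
Drift–Cirrus: Drift 10–5.
Drift–Concept 2: Concept 2 10–5.
Drift vs Model W: Drift, 13–2.
Drift vs Model S1: Model S1, 9–6.
Cirrus vs Concept 2: Concept 2 wins 10–5.
Cirrus vs Model W: Cirrus wins 9–6.
Cirrus vs Model S1: Cirrus wins 11–4.
Concept 2 vs Model W: Concept 2, 10–5.
Concept 2–Model S1: Model S1 9–6.
Model W vs Model S1: Model S1 wins 13–2.
Every design loses at least once (Drift loses to Concept 2; Cirrus loses to Drift; Concept 2 loses to Model S1; Model W loses to Drift; Model S1 loses to Cirrus). The majority relation contains the cycle Drift beats Cirrus beats Model S1 beats Drift, so there is no Condorcet winner.

none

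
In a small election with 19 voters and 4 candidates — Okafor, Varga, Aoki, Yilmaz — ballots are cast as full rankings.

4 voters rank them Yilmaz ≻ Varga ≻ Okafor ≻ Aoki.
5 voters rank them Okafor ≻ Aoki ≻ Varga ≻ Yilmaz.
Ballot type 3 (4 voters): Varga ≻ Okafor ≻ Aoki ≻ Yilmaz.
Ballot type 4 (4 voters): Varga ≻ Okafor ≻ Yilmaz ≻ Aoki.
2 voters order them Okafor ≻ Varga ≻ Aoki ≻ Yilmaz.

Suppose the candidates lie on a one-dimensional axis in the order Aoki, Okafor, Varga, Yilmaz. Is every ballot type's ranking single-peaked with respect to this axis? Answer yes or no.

yes

Axis positions: Aoki=1, Okafor=2, Varga=3, Yilmaz=4.
Ballot type 1 (peak Yilmaz at position 4): ranking walks positions 4-3-2-1, expanding outward from the peak — single-peaked.
Ballot type 2 (peak Okafor at position 2): ranking walks positions 2-1-3-4, expanding outward from the peak — single-peaked.
Ballot type 3 (peak Varga at position 3): ranking walks positions 3-2-1-4, expanding outward from the peak — single-peaked.
Ballot type 4 (peak Varga at position 3): ranking walks positions 3-2-4-1, expanding outward from the peak — single-peaked.
Ballot type 5 (peak Okafor at position 2): ranking walks positions 2-3-1-4, expanding outward from the peak — single-peaked.
Every ranking is single-peaked on this axis.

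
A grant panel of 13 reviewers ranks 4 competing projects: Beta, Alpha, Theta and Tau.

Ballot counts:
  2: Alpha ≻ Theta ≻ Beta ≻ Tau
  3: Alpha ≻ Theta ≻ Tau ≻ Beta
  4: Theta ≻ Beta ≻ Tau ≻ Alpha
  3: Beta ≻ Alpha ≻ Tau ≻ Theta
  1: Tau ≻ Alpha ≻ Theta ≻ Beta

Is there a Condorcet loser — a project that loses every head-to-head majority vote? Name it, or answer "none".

Pairwise majorities:
Beta vs Alpha: 7 to 6, Beta.
Beta–Theta: Theta 10–3.
Beta vs Tau: Beta is ranked higher on 2+4+3 = 9 ballots, Tau on 4. Beta wins 9–4.
Alpha vs Theta: Alpha, 9–4.
Alpha vs Tau: Alpha preferred on 2+3+3 = 8 ballots; Alpha wins 8–5.
Theta vs Tau: 2+3+4 = 9 for Theta, 4 for Tau — Theta by 9–4.
Tau is beaten in every head-to-head and is the Condorcet loser.

Tau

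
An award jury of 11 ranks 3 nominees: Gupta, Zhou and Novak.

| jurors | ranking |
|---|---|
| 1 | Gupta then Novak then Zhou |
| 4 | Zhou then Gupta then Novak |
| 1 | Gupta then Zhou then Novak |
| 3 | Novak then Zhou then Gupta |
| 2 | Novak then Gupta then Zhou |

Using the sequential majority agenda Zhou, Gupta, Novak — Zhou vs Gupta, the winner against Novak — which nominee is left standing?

Novak

Round 1: Zhou vs Gupta — 7–4, Zhou advances.
Round 2: Zhou vs Novak — 5–6, Novak advances.
The agenda winner is Novak.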